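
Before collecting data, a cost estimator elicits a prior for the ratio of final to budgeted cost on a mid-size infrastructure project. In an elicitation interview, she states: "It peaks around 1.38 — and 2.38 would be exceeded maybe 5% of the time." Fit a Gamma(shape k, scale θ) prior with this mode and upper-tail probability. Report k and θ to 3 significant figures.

k ≈ 10.4, θ ≈ 0.147

Gamma(k,θ) with k>1 has mode (k−1)θ, so θ = 1.38/(k−1).
Need P(X < 2.38) = 0.95 with θ tied to k this way. Start at k = 2, θ = 1.38: P(X<2.38) ≈ 0.514.
Too low — raise k to concentrate. Iterating converges to k ≈ 10.4.
Then θ = 1.38/(10.4−1) ≈ 0.147.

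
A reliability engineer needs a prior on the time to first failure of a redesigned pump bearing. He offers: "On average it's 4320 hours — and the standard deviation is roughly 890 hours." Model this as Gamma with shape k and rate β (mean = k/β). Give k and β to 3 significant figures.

k ≈ 23.6, β ≈ 0.00545

For Gamma(k, rate β): mean = k/β, variance = k/β², so CV = 1/√k.
CV = SD/mean = 890/4320 = 0.206, hence k = 1/CV² = 23.6.
Then β = k/mean = 23.6/4320 = 0.00545.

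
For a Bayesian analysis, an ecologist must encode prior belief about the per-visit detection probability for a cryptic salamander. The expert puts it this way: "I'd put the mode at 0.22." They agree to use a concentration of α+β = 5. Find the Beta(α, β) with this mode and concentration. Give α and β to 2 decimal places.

α = 1.66, β = 3.34

For α,β > 1 the Beta mode is (α−1)/(α+β−2). With α+β = 5, the mode is (α−1)/3.
Set (α−1)/3 = 0.22 → α = 1 + 0.22·3 = 1.66.
β = 5 − α = 3.34.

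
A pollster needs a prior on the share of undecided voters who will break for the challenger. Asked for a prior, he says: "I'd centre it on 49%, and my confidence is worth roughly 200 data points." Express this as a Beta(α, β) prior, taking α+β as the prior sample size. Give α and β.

Under the effective-sample-size interpretation, Beta(α, β) has prior mean α/(α+β) and prior sample size α+β.
So α+β = 200 and α/(α+β) = 0.49, giving α = 0.49·200 = 98 and β = 200 − 98 = 102.

α = 98, β = 102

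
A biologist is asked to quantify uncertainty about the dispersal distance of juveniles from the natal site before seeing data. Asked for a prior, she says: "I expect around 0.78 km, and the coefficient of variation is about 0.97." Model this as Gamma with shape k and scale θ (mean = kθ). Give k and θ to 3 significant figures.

For Gamma(k, scale θ): mean = kθ, variance = kθ², so CV = 1/√k.
CV = 0.97, hence k = 1/CV² = 1.06.
Then θ = mean/k = 0.78/1.06 = 0.734.

k ≈ 1.06, θ ≈ 0.734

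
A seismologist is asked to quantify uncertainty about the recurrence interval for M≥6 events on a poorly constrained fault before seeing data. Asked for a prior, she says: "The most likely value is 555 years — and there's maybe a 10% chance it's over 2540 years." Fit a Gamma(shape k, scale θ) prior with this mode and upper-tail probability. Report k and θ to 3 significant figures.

k ≈ 1.78, θ ≈ 715

Gamma(k,θ) with k>1 has mode (k−1)θ, so θ = 555/(k−1).
Need P(X < 2540) = 0.9 with θ tied to k this way. Start at k = 2, θ = 555: P(X<2540) ≈ 0.943.
Too high — lower k to spread out. Iterating converges to k ≈ 1.78.
Then θ = 555/(1.78−1) ≈ 715.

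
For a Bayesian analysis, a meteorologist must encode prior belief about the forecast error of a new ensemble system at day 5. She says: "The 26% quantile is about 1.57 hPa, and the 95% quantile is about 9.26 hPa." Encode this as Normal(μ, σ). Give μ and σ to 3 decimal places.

The p-quantile of Normal(μ,σ) is μ + z_p·σ, with z_{0.26} = -0.6433 and z_{0.95} = 1.645.
Eliminate σ: μ = (z₂·x₁ − z₁·x₂)/(z₂ − z₁) = (1.645·1.57 − (-0.6433)·9.26)/2.288 = 3.732.
Then σ = (x₂ − x₁)/(z₂ − z₁) = (9.26 − 1.57)/2.288 = 3.361.

μ = 3.732, σ = 3.361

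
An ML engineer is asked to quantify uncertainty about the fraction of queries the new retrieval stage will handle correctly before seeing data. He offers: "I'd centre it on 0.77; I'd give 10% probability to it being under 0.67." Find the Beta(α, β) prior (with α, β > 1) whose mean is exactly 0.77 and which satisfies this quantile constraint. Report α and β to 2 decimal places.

α ≈ 23.62, β ≈ 7.06

With mean 0.77 fixed, write α = 0.77s, β = 0.23s where s = α+β.
Need P(θ < 0.67) = 0.1 under Beta(0.77s, 0.23s). Normal approximation: (q−m)/√(m(1−m)/s) ≈ z_{0.1} = -1.28, so s ≈ 0.77·0.23·(-1.28)²/(0.67−0.77)² = 29.1.
At s = 29.1: P(θ<0.67) ≈ 0.105. Adjusting to match 0.1 gives s ≈ 30.68.
So α = 0.77·30.68 ≈ 23.62, β = 0.23·30.68 ≈ 7.06.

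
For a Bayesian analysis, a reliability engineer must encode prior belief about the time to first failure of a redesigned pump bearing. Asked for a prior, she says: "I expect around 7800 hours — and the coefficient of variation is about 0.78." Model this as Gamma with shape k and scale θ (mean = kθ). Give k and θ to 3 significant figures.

For Gamma(k, scale θ): mean = kθ, variance = kθ², so CV = 1/√k.
CV = 0.78, hence k = 1/CV² = 1.64.
Then θ = mean/k = 7800/1.64 = 4750.

k ≈ 1.64, θ ≈ 4750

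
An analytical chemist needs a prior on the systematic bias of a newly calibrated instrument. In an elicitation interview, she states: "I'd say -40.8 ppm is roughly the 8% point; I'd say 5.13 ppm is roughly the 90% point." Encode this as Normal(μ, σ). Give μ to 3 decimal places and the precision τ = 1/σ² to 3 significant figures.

The p-quantile of Normal(μ,σ) is μ + z_p·σ, with z_{0.08} = -1.405 and z_{0.9} = 1.282.
Eliminate σ: μ = (z₂·x₁ − z₁·x₂)/(z₂ − z₁) = (1.282·-40.8 − (-1.405)·5.13)/2.687 = -16.779.
Then σ = (x₂ − x₁)/(z₂ − z₁) = (5.13 − -40.8)/2.687 = 17.096.
Precision τ = 1/σ² = 1/17.1² = 0.00342.

μ = -16.779, τ = 0.00342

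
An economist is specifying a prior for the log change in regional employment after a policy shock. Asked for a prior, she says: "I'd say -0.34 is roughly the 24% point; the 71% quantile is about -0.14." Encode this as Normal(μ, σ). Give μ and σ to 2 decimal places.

μ = -0.23, σ = 0.16

The p-quantile of Normal(μ,σ) is μ + z_p·σ, with z_{0.24} = -0.7063 and z_{0.71} = 0.5534.
Eliminate σ: μ = (z₂·x₁ − z₁·x₂)/(z₂ − z₁) = (0.5534·-0.34 − (-0.7063)·-0.14)/1.26 = -0.23.
Then σ = (x₂ − x₁)/(z₂ − z₁) = (-0.14 − -0.34)/1.26 = 0.16.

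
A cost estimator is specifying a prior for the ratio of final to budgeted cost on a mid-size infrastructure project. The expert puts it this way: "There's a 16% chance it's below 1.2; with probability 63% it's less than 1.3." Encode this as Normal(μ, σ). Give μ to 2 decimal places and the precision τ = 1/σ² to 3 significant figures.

For Normal(μ,σ), the p-quantile is μ + z_p·σ. Here z_{0.16} = -0.9945, z_{0.63} = 0.3319.
So 1.2 = μ − 0.9945σ and 1.3 = μ + 0.3319σ.
Subtracting: σ = (1.3 − 1.2)/(0.3319 − (-0.9945)) = 0.08.
Then μ = 1.2 − (-0.9945)·0.08 = 1.27.
Precision τ = 1/σ² = 1/0.0754² = 176.

μ = 1.27, τ = 176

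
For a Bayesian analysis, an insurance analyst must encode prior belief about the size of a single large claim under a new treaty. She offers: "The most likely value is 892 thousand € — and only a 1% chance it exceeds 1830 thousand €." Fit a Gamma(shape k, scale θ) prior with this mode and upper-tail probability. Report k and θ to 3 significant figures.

k ≈ 10.5, θ ≈ 94.2

Gamma(k,θ) with k>1 has mode (k−1)θ, so θ = 892/(k−1).
Need P(X < 1830) = 0.99 with θ tied to k this way. Start at k = 2, θ = 892: P(X<1830) ≈ 0.608.
Too low — raise k to concentrate. Iterating converges to k ≈ 10.5.
Then θ = 892/(10.5−1) ≈ 94.2.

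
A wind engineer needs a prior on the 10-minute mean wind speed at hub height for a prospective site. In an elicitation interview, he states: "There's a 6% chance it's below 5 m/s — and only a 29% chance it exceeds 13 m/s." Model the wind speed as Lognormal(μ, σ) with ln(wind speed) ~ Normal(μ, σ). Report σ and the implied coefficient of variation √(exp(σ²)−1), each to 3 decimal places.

If T ~ Lognormal(μ,σ) then ln T ~ Normal(μ,σ), so the p-quantile of ln T is μ + z_p·σ.
ln(5) = 1.609 and ln(13) = 2.565; z_{0.06} = -1.555, z_{0.71} = 0.5534.
σ = (2.565 − 1.609)/(0.5534 − (-1.555)) = 0.453.
μ = 1.609 − (-1.555)·0.453 = 2.314.
CV = √(exp(σ²)−1) = √(exp(0.2054)−1) = 0.478.

σ ≈ 0.453, CV ≈ 0.478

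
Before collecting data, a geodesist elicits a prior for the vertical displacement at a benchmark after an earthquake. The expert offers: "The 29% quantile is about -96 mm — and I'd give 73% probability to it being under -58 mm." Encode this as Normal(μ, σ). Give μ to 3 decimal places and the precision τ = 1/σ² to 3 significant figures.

μ = -77.968, τ = 0.000942

For Normal(μ,σ), the p-quantile is μ + z_p·σ. Here z_{0.29} = -0.5534, z_{0.73} = 0.6128.
So -96 = μ − 0.5534σ and -58 = μ + 0.6128σ.
Subtracting: σ = (-58 − -96)/(0.6128 − (-0.5534)) = 32.585.
Then μ = -96 − (-0.5534)·32.585 = -77.968.
Precision τ = 1/σ² = 1/32.58² = 0.000942.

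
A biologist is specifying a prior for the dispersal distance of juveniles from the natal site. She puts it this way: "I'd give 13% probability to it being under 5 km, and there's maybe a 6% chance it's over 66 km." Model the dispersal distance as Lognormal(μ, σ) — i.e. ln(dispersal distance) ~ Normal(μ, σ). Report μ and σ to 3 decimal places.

μ ≈ 2.693, σ ≈ 0.962

If T ~ Lognormal(μ,σ) then ln T ~ Normal(μ,σ), so the p-quantile of ln T is μ + z_p·σ.
ln(5) = 1.609 and ln(66) = 4.19; z_{0.13} = -1.126, z_{0.94} = 1.555.
σ = (4.19 − 1.609)/(1.555 − (-1.126)) = 0.962.
μ = 1.609 − (-1.126)·0.962 = 2.693.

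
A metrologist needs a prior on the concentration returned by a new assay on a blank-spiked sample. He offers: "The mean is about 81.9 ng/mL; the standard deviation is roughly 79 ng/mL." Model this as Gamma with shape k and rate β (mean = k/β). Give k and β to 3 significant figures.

For Gamma(k, rate β): mean = k/β, variance = k/β², so CV = 1/√k.
CV = SD/mean = 79/81.9 = 0.9646, hence k = 1/CV² = 1.07.
Then β = k/mean = 1.07/81.9 = 0.0131.

k ≈ 1.07, β ≈ 0.0131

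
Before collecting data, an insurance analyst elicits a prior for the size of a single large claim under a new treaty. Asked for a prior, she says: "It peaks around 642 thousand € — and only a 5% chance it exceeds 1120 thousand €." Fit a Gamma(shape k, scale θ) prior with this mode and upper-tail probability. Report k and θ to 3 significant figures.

k ≈ 10, θ ≈ 71.3

Gamma(k,θ) with k>1 has mode (k−1)θ, so θ = 642/(k−1).
Need P(X < 1120) = 0.95 with θ tied to k this way. Start at k = 2, θ = 642: P(X<1120) ≈ 0.520.
Too low — raise k to concentrate. Iterating converges to k ≈ 10.
Then θ = 642/(10−1) ≈ 71.3.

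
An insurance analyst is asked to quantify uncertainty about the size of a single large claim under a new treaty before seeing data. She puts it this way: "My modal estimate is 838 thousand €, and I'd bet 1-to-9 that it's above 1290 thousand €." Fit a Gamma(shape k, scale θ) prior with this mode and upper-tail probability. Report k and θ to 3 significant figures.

Gamma(k,θ) with k>1 has mode (k−1)θ, so θ = 838/(k−1).
Need P(X < 1290) = 0.9 with θ tied to k this way. Start at k = 2, θ = 838: P(X<1290) ≈ 0.455.
Too low — raise k to concentrate. Iterating converges to k ≈ 11.
Then θ = 838/(11−1) ≈ 83.5.

k ≈ 11, θ ≈ 83.5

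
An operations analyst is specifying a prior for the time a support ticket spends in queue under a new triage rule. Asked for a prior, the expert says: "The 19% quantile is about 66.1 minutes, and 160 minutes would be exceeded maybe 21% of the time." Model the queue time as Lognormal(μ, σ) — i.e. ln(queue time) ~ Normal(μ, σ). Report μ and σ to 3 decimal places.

μ ≈ 4.652, σ ≈ 0.525

If T ~ Lognormal(μ,σ) then ln T ~ Normal(μ,σ), so the p-quantile of ln T is μ + z_p·σ.
ln(66.1) = 4.191 and ln(160) = 5.075; z_{0.19} = -0.8779, z_{0.79} = 0.8064.
σ = (5.075 − 4.191)/(0.8064 − (-0.8779)) = 0.525.
μ = 4.191 − (-0.8779)·0.525 = 4.652.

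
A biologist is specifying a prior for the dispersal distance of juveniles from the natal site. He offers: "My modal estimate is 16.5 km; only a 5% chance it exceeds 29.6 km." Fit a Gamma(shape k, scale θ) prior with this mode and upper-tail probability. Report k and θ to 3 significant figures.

k ≈ 9.16, θ ≈ 2.02

Gamma(k,θ) with k>1 has mode (k−1)θ, so θ = 16.5/(k−1).
Need P(X < 29.6) = 0.95 with θ tied to k this way. Start at k = 2, θ = 16.5: P(X<29.6) ≈ 0.535.
Too low — raise k to concentrate. Iterating converges to k ≈ 9.16.
Then θ = 16.5/(9.16−1) ≈ 2.02.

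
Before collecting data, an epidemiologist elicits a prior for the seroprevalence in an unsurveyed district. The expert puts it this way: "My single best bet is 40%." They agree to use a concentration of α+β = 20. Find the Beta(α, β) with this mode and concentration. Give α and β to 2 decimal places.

α = 8.20, β = 11.80

For α,β > 1 the Beta mode is (α−1)/(α+β−2). With α+β = 20, the mode is (α−1)/18.
Set (α−1)/18 = 0.4 → α = 1 + 0.4·18 = 8.20.
β = 20 − α = 11.80.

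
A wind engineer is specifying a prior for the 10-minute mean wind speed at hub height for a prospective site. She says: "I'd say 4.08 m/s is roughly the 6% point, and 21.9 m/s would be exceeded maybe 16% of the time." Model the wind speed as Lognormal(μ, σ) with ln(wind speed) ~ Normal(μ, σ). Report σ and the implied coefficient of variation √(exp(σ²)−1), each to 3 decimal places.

σ ≈ 0.659, CV ≈ 0.738

If T ~ Lognormal(μ,σ) then ln T ~ Normal(μ,σ), so the p-quantile of ln T is μ + z_p·σ.
ln(4.08) = 1.406 and ln(21.9) = 3.086; z_{0.06} = -1.555, z_{0.84} = 0.9945.
σ = (3.086 − 1.406)/(0.9945 − (-1.555)) = 0.659.
μ = 1.406 − (-1.555)·0.659 = 2.431.
CV = √(exp(σ²)−1) = √(exp(0.4345)−1) = 0.738.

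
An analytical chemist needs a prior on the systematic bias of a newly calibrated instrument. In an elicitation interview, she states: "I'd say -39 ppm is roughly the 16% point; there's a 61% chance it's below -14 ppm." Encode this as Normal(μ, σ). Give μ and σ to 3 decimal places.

μ = -19.482, σ = 19.627

The p-quantile of Normal(μ,σ) is μ + z_p·σ, with z_{0.16} = -0.9945 and z_{0.61} = 0.2793.
Eliminate σ: μ = (z₂·x₁ − z₁·x₂)/(z₂ − z₁) = (0.2793·-39 − (-0.9945)·-14)/1.274 = -19.482.
Then σ = (x₂ − x₁)/(z₂ − z₁) = (-14 − -39)/1.274 = 19.627.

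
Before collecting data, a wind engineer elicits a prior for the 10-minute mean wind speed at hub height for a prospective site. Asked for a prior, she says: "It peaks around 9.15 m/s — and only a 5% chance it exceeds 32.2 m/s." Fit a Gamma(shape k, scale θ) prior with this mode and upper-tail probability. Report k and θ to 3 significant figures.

k ≈ 2.63, θ ≈ 5.61

Gamma(k,θ) with k>1 has mode (k−1)θ, so θ = 9.15/(k−1).
Need P(X < 32.2) = 0.95 with θ tied to k this way. Start at k = 2, θ = 9.15: P(X<32.2) ≈ 0.866.
Too low — raise k to concentrate. Iterating converges to k ≈ 2.63.
Then θ = 9.15/(2.63−1) ≈ 5.61.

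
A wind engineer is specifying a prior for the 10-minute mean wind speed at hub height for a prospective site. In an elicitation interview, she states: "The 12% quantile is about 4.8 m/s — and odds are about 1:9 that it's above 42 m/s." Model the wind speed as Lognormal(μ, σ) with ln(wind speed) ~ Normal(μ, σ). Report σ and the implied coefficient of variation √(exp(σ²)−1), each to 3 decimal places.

If T ~ Lognormal(μ,σ) then ln T ~ Normal(μ,σ), so the p-quantile of ln T is μ + z_p·σ.
ln(4.8) = 1.569 and ln(42) = 3.738; z_{0.12} = -1.175, z_{0.9} = 1.282.
σ = (3.738 − 1.569)/(1.282 − (-1.175)) = 0.883.
μ = 1.569 − (-1.175)·0.883 = 2.606.
CV = √(exp(σ²)−1) = √(exp(0.7796)−1) = 1.087.

σ ≈ 0.883, CV ≈ 1.087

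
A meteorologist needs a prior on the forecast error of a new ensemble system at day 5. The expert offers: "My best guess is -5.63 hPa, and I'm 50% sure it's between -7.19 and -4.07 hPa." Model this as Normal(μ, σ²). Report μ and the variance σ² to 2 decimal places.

μ = -5.63, σ² = 5.35

A symmetric 50% interval runs μ ± z·σ with z = 0.6745.
Half-width = 1.56, so σ = 1.56/0.6745 = 2.313 and σ² = 5.35.
μ is the stated best guess, -5.63.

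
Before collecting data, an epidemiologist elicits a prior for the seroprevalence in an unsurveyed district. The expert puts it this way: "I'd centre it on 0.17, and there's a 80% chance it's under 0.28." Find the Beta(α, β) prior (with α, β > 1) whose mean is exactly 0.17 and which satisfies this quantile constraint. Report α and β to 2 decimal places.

α ≈ 1.02, β ≈ 4.98

With mean 0.17 fixed, write α = 0.17s, β = 0.83s where s = α+β.
Need P(θ < 0.28) = 0.8 under Beta(0.17s, 0.83s). Normal approximation: (q−m)/√(m(1−m)/s) ≈ z_{0.8} = 0.842, so s ≈ 0.17·0.83·(0.842)²/(0.28−0.17)² = 8.3.
At s = 8.3: P(θ<0.28) ≈ 0.821. Adjusting to match 0.8 gives s ≈ 6.00.
So α = 0.17·6.00 ≈ 1.02, β = 0.83·6.00 ≈ 4.98.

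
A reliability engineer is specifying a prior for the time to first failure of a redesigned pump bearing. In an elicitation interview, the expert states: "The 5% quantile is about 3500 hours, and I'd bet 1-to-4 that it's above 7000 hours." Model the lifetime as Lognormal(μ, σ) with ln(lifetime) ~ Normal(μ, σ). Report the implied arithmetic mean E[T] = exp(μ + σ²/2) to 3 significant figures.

If T ~ Lognormal(μ,σ) then ln T ~ Normal(μ,σ), so the p-quantile of ln T is μ + z_p·σ.
ln(3500) = 8.161 and ln(7000) = 8.854; z_{0.05} = -1.645, z_{0.8} = 0.8416.
σ = (8.854 − 8.161)/(0.8416 − (-1.645)) = 0.279.
μ = 8.161 − (-1.645)·0.279 = 8.619.
E[T] = exp(μ + σ²/2) = exp(8.619 + 0.0389) = 5760 hours.

E[T] ≈ 5760 hours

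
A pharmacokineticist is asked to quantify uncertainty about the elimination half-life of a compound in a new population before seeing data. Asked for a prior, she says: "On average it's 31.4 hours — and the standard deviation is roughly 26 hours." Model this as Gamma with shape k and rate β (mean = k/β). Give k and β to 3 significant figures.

For Gamma(k, rate β): mean = k/β, variance = k/β², so CV = 1/√k.
CV = SD/mean = 26/31.4 = 0.828, hence k = 1/CV² = 1.46.
Then β = k/mean = 1.46/31.4 = 0.0464.

k ≈ 1.46, β ≈ 0.0464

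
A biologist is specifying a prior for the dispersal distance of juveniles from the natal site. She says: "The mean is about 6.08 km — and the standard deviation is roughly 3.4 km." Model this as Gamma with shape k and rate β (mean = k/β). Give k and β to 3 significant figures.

k ≈ 3.2, β ≈ 0.526

For Gamma(k, rate β): mean = k/β, variance = k/β², so CV = 1/√k.
CV = SD/mean = 3.4/6.08 = 0.5592, hence k = 1/CV² = 3.2.
Then β = k/mean = 3.2/6.08 = 0.526.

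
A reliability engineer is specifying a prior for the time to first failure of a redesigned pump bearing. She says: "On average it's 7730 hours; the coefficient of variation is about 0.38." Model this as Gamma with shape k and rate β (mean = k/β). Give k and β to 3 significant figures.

k ≈ 6.93, β ≈ 0.000896

For Gamma(k, rate β): mean = k/β, variance = k/β², so CV = 1/√k.
CV = 0.38, hence k = 1/CV² = 6.93.
Then β = k/mean = 6.93/7730 = 0.000896.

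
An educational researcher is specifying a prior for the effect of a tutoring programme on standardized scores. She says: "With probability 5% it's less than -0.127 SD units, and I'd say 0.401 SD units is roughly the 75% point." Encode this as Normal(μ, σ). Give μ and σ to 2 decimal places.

μ = 0.25, σ = 0.23

The p-quantile of Normal(μ,σ) is μ + z_p·σ, with z_{0.05} = -1.645 and z_{0.75} = 0.6745.
Eliminate σ: μ = (z₂·x₁ − z₁·x₂)/(z₂ − z₁) = (0.6745·-0.127 − (-1.645)·0.401)/2.319 = 0.25.
Then σ = (x₂ − x₁)/(z₂ − z₁) = (0.401 − -0.127)/2.319 = 0.23.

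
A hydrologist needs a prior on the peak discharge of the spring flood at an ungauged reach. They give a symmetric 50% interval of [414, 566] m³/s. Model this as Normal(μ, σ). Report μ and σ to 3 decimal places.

μ = 490.000, σ = 112.678

A symmetric 50% interval runs μ ± z·σ with z = 0.6745.
Half-width = 76, so σ = 76/0.6745 = 112.678.
μ is the interval midpoint, 490.000.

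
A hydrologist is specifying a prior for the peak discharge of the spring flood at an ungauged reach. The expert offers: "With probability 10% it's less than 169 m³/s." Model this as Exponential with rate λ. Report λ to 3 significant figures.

λ ≈ 0.000623

P(T < 169.0) = 1 − e^(−λ·169.0) = 0.1, so λ = −ln(1−0.1)/169.0 = −ln(0.9)/169.0 = 0.000623.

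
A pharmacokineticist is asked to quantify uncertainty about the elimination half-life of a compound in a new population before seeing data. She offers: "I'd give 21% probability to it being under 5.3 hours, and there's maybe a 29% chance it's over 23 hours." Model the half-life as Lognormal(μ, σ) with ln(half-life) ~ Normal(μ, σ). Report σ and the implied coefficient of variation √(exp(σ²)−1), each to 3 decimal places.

σ ≈ 1.079, CV ≈ 1.485

If T ~ Lognormal(μ,σ) then ln T ~ Normal(μ,σ), so the p-quantile of ln T is μ + z_p·σ.
ln(5.3) = 1.668 and ln(23) = 3.135; z_{0.21} = -0.8064, z_{0.71} = 0.5534.
σ = (3.135 − 1.668)/(0.5534 − (-0.8064)) = 1.079.
μ = 1.668 − (-0.8064)·1.079 = 2.538.
CV = √(exp(σ²)−1) = √(exp(1.1651)−1) = 1.485.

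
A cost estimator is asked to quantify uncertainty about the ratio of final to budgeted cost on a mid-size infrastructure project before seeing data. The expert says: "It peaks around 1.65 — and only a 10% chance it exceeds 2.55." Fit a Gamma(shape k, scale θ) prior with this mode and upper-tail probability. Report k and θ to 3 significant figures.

Gamma(k,θ) with k>1 has mode (k−1)θ, so θ = 1.65/(k−1).
Need P(X < 2.55) = 0.9 with θ tied to k this way. Start at k = 2, θ = 1.65: P(X<2.55) ≈ 0.457.
Too low — raise k to concentrate. Iterating converges to k ≈ 10.9.
Then θ = 1.65/(10.9−1) ≈ 0.167.

k ≈ 10.9, θ ≈ 0.167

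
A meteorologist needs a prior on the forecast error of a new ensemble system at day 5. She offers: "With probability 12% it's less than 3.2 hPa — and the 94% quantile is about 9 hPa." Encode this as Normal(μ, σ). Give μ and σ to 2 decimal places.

μ = 5.70, σ = 2.12

For Normal(μ,σ), the p-quantile is μ + z_p·σ. Here z_{0.12} = -1.175, z_{0.94} = 1.555.
So 3.2 = μ − 1.175σ and 9 = μ + 1.555σ.
Subtracting: σ = (9 − 3.2)/(1.555 − (-1.175)) = 2.12.
Then μ = 3.2 − (-1.175)·2.12 = 5.70.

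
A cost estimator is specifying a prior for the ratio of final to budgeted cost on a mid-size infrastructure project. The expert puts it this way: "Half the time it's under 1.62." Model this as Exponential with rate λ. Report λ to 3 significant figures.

Exponential median = ln 2 / λ, so λ = ln 2 / 1.62 = 0.428.

λ ≈ 0.428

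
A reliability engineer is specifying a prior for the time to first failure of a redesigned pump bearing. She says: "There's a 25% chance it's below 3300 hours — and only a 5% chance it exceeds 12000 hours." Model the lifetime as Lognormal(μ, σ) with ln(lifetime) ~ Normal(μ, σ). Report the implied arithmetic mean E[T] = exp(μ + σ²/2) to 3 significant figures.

E[T] ≈ 5610 hours

If T ~ Lognormal(μ,σ) then ln T ~ Normal(μ,σ), so the p-quantile of ln T is μ + z_p·σ.
ln(3300) = 8.102 and ln(12000) = 9.393; z_{0.25} = -0.6745, z_{0.95} = 1.645.
σ = (9.393 − 8.102)/(1.645 − (-0.6745)) = 0.557.
μ = 8.102 − (-0.6745)·0.557 = 8.477.
E[T] = exp(μ + σ²/2) = exp(8.477 + 0.1549) = 5610 hours.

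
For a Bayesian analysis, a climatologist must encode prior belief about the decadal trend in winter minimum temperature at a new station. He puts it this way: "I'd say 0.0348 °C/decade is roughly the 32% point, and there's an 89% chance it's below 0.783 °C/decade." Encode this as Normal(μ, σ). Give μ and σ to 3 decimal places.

μ = 0.241, σ = 0.442

The p-quantile of Normal(μ,σ) is μ + z_p·σ, with z_{0.32} = -0.4677 and z_{0.89} = 1.227.
Eliminate σ: μ = (z₂·x₁ − z₁·x₂)/(z₂ − z₁) = (1.227·0.0348 − (-0.4677)·0.783)/1.694 = 0.241.
Then σ = (x₂ − x₁)/(z₂ − z₁) = (0.783 − 0.0348)/1.694 = 0.442.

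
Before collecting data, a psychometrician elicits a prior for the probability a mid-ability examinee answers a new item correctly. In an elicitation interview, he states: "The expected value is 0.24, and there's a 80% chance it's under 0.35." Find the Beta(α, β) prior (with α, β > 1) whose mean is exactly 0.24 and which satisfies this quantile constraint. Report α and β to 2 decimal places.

α ≈ 2.26, β ≈ 7.15

With mean 0.24 fixed, write α = 0.24s, β = 0.76s where s = α+β.
Need P(θ < 0.35) = 0.8 under Beta(0.24s, 0.76s). Normal approximation: (q−m)/√(m(1−m)/s) ≈ z_{0.8} = 0.842, so s ≈ 0.24·0.76·(0.842)²/(0.35−0.24)² = 10.7.
At s = 10.7: P(θ<0.35) ≈ 0.811. Adjusting to match 0.8 gives s ≈ 9.41.
So α = 0.24·9.41 ≈ 2.26, β = 0.76·9.41 ≈ 7.15.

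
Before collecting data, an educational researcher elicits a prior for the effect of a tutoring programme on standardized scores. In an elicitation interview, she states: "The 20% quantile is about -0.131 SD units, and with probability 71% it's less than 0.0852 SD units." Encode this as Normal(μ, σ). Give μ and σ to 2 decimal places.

μ = -0.00, σ = 0.15

For Normal(μ,σ), the p-quantile is μ + z_p·σ. Here z_{0.2} = -0.8416, z_{0.71} = 0.5534.
So -0.131 = μ − 0.8416σ and 0.0852 = μ + 0.5534σ.
Subtracting: σ = (0.0852 − -0.131)/(0.5534 − (-0.8416)) = 0.15.
Then μ = -0.131 − (-0.8416)·0.15 = -0.00.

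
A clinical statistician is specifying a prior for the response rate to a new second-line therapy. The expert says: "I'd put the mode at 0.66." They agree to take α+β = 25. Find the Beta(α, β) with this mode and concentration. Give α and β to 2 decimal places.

α = 16.18, β = 8.82

For α,β > 1 the Beta mode is (α−1)/(α+β−2). With α+β = 25, the mode is (α−1)/23.
Set (α−1)/23 = 0.66 → α = 1 + 0.66·23 = 16.18.
β = 25 − α = 8.82.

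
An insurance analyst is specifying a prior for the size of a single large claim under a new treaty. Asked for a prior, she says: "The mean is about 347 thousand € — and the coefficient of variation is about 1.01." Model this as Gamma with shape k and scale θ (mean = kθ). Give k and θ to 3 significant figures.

k ≈ 0.98, θ ≈ 354

For Gamma(k, scale θ): mean = kθ, variance = kθ², so CV = 1/√k.
CV = 1.01, hence k = 1/CV² = 0.98.
Then θ = mean/k = 347/0.98 = 354.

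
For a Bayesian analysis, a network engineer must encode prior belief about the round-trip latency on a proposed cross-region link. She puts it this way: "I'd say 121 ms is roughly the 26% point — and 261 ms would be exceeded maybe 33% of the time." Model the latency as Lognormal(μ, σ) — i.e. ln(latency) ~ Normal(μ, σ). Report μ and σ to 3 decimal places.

μ ≈ 5.252, σ ≈ 0.710

If T ~ Lognormal(μ,σ) then ln T ~ Normal(μ,σ), so the p-quantile of ln T is μ + z_p·σ.
ln(121) = 4.796 and ln(261) = 5.565; z_{0.26} = -0.6433, z_{0.67} = 0.4399.
σ = (5.565 − 4.796)/(0.4399 − (-0.6433)) = 0.710.
μ = 4.796 − (-0.6433)·0.710 = 5.252.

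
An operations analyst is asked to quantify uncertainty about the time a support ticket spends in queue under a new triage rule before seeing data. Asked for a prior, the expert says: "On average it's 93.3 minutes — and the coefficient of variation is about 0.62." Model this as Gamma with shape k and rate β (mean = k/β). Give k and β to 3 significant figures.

k ≈ 2.6, β ≈ 0.0279

For Gamma(k, rate β): mean = k/β, variance = k/β², so CV = 1/√k.
CV = 0.62, hence k = 1/CV² = 2.6.
Then β = k/mean = 2.6/93.3 = 0.0279.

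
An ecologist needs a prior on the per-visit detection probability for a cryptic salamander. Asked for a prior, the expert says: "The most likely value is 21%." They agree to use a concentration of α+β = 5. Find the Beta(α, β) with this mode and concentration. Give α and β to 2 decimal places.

For α,β > 1 the Beta mode is (α−1)/(α+β−2). With α+β = 5, the mode is (α−1)/3.
Set (α−1)/3 = 0.21 → α = 1 + 0.21·3 = 1.63.
β = 5 − α = 3.37.

α = 1.63, β = 3.37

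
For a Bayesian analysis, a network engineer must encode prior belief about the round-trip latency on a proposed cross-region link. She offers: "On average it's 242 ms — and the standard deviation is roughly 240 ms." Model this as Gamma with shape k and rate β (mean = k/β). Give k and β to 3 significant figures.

For Gamma(k, rate β): mean = k/β, variance = k/β², so CV = 1/√k.
CV = SD/mean = 240/242 = 0.9917, hence k = 1/CV² = 1.02.
Then β = k/mean = 1.02/242 = 0.0042.

k ≈ 1.02, β ≈ 0.0042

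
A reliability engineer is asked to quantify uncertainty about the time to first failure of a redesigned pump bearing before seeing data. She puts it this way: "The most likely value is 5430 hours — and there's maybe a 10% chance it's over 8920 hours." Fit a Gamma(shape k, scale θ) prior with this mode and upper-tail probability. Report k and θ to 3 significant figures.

Gamma(k,θ) with k>1 has mode (k−1)θ, so θ = 5430/(k−1).
Need P(X < 8920) = 0.9 with θ tied to k this way. Start at k = 2, θ = 5430: P(X<8920) ≈ 0.489.
Too low — raise k to concentrate. Iterating converges to k ≈ 8.65.
Then θ = 5430/(8.65−1) ≈ 710.

k ≈ 8.65, θ ≈ 710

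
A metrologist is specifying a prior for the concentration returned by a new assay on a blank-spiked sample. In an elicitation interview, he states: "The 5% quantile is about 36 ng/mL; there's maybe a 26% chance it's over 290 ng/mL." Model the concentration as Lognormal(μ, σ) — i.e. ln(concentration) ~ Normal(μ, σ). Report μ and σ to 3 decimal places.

If T ~ Lognormal(μ,σ) then ln T ~ Normal(μ,σ), so the p-quantile of ln T is μ + z_p·σ.
ln(36) = 3.584 and ln(290) = 5.67; z_{0.05} = -1.645, z_{0.74} = 0.6433.
σ = (5.67 − 3.584)/(0.6433 − (-1.645)) = 0.912.
μ = 3.584 − (-1.645)·0.912 = 5.083.

μ ≈ 5.083, σ ≈ 0.912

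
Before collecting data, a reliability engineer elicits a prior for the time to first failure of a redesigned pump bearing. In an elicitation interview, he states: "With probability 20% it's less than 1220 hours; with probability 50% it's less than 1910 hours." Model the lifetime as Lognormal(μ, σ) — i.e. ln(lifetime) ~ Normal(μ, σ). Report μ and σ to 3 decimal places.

μ ≈ 7.555, σ ≈ 0.533

If T ~ Lognormal(μ,σ) then ln T ~ Normal(μ,σ), so the p-quantile of ln T is μ + z_p·σ.
ln(1220) = 7.107 and ln(1910) = 7.555; z_{0.2} = -0.8416, z_{0.5} = 0.
σ = (7.555 − 7.107)/(0 − (-0.8416)) = 0.533.
μ = 7.107 − (-0.8416)·0.533 = 7.555.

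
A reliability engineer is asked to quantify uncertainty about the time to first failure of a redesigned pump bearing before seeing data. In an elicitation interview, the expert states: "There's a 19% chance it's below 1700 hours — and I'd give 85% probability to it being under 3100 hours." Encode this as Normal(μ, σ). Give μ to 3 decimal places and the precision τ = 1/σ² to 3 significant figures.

μ = 2342.029, τ = 1.87e-06

For Normal(μ,σ), the p-quantile is μ + z_p·σ. Here z_{0.19} = -0.8779, z_{0.85} = 1.036.
So 1700 = μ − 0.8779σ and 3100 = μ + 1.036σ.
Subtracting: σ = (3100 − 1700)/(1.036 − (-0.8779)) = 731.326.
Then μ = 1700 − (-0.8779)·731.326 = 2342.029.
Precision τ = 1/σ² = 1/731.3² = 1.87e-06.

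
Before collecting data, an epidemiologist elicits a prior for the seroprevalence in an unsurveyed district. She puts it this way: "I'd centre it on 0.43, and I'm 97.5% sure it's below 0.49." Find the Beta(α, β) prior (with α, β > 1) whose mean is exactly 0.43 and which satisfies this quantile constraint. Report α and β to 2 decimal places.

With mean 0.43 fixed, write α = 0.43s, β = 0.57s where s = α+β.
Need P(θ < 0.49) = 0.975 under Beta(0.43s, 0.57s). Normal approximation: (q−m)/√(m(1−m)/s) ≈ z_{0.975} = 1.96, so s ≈ 0.43·0.57·(1.96)²/(0.49−0.43)² = 261.5.
At s = 261.5: P(θ<0.49) ≈ 0.974. Adjusting to match 0.975 gives s ≈ 264.53.
So α = 0.43·264.53 ≈ 113.75, β = 0.57·264.53 ≈ 150.78.

α ≈ 113.75, β ≈ 150.78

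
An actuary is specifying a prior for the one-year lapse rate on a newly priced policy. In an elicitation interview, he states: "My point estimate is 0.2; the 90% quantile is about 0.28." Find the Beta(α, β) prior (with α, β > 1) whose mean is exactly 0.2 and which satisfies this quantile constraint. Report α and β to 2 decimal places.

With mean 0.2 fixed, write α = 0.2s, β = 0.8s where s = α+β.
Need P(θ < 0.28) = 0.9 under Beta(0.2s, 0.8s). Normal approximation: (q−m)/√(m(1−m)/s) ≈ z_{0.9} = 1.28, so s ≈ 0.2·0.8·(1.28)²/(0.28−0.2)² = 41.1.
At s = 41.1: P(θ<0.28) ≈ 0.894. Adjusting to match 0.9 gives s ≈ 43.37.
So α = 0.2·43.37 ≈ 8.67, β = 0.8·43.37 ≈ 34.69.

α ≈ 8.67, β ≈ 34.69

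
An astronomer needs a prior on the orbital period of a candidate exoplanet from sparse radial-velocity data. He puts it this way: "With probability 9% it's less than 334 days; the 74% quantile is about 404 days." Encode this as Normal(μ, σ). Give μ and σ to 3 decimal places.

μ = 381.302, σ = 35.280

The p-quantile of Normal(μ,σ) is μ + z_p·σ, with z_{0.09} = -1.341 and z_{0.74} = 0.6433.
Eliminate σ: μ = (z₂·x₁ − z₁·x₂)/(z₂ − z₁) = (0.6433·334 − (-1.341)·404)/1.984 = 381.302.
Then σ = (x₂ − x₁)/(z₂ − z₁) = (404 − 334)/1.984 = 35.280.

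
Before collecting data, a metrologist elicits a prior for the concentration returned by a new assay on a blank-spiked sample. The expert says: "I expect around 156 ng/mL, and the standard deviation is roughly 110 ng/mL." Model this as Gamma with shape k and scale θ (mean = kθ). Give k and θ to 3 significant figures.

k ≈ 2.01, θ ≈ 77.6

For Gamma(k, scale θ): mean = kθ, variance = kθ², so CV = 1/√k.
CV = SD/mean = 110/156 = 0.7051, hence k = 1/CV² = 2.01.
Then θ = mean/k = 156/2.01 = 77.6.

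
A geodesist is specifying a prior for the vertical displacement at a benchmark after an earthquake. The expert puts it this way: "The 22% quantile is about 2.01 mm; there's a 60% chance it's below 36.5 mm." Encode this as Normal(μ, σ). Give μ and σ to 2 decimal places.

For Normal(μ,σ), the p-quantile is μ + z_p·σ. Here z_{0.22} = -0.7722, z_{0.6} = 0.2533.
So 2.01 = μ − 0.7722σ and 36.5 = μ + 0.2533σ.
Subtracting: σ = (36.5 − 2.01)/(0.2533 − (-0.7722)) = 33.63.
Then μ = 2.01 − (-0.7722)·33.63 = 27.98.

μ = 27.98, σ = 33.63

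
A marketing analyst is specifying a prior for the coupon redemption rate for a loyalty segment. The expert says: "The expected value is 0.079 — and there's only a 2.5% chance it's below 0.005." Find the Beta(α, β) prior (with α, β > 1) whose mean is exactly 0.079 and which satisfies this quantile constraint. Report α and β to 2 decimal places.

α ≈ 1.37, β ≈ 15.98

With mean 0.079 fixed, write α = 0.079s, β = 0.921s where s = α+β.
Need P(θ < 0.005) = 0.025 under Beta(0.079s, 0.921s). Normal approximation: (q−m)/√(m(1−m)/s) ≈ z_{0.025} = -1.96, so s ≈ 0.079·0.921·(-1.96)²/(0.005−0.079)² = 51.0.
At s = 51.0: P(θ<0.005) ≈ 0.000. Adjusting to match 0.025 gives s ≈ 17.35.
So α = 0.079·17.35 ≈ 1.37, β = 0.921·17.35 ≈ 15.98.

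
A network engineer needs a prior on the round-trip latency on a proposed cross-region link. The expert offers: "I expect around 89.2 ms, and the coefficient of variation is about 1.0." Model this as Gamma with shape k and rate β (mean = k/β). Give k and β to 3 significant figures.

k ≈ 1, β ≈ 0.0112

For Gamma(k, rate β): mean = k/β, variance = k/β², so CV = 1/√k.
CV = 1.0, hence k = 1/CV² = 1.
Then β = k/mean = 1/89.2 = 0.0112.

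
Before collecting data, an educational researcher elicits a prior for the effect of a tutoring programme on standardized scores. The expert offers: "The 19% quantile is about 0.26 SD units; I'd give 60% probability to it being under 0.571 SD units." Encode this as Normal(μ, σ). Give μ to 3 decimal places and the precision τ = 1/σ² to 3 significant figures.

For Normal(μ,σ), the p-quantile is μ + z_p·σ. Here z_{0.19} = -0.8779, z_{0.6} = 0.2533.
So 0.26 = μ − 0.8779σ and 0.571 = μ + 0.2533σ.
Subtracting: σ = (0.571 − 0.26)/(0.2533 − (-0.8779)) = 0.275.
Then μ = 0.26 − (-0.8779)·0.275 = 0.501.
Precision τ = 1/σ² = 1/0.2749² = 13.2.

μ = 0.501, τ = 13.2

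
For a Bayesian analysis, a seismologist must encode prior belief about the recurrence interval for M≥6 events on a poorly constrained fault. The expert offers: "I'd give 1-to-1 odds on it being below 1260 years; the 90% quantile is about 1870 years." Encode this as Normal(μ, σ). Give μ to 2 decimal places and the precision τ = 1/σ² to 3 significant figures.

μ = 1260.00, τ = 4.41e-06

For Normal(μ,σ), the p-quantile is μ + z_p·σ. Here z_{0.5} = 0, z_{0.9} = 1.282.
So 1260 = μ + 0σ and 1870 = μ + 1.282σ.
Subtracting: σ = (1870 − 1260)/(1.282 − (0)) = 475.99.
Then μ = 1260 − (0)·475.99 = 1260.00.
Precision τ = 1/σ² = 1/476² = 4.41e-06.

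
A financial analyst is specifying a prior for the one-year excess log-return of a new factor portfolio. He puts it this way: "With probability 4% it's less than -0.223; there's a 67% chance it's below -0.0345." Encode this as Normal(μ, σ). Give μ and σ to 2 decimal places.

μ = -0.07, σ = 0.09

The p-quantile of Normal(μ,σ) is μ + z_p·σ, with z_{0.04} = -1.751 and z_{0.67} = 0.4399.
Eliminate σ: μ = (z₂·x₁ − z₁·x₂)/(z₂ − z₁) = (0.4399·-0.223 − (-1.751)·-0.0345)/2.191 = -0.07.
Then σ = (x₂ − x₁)/(z₂ − z₁) = (-0.0345 − -0.223)/2.191 = 0.09.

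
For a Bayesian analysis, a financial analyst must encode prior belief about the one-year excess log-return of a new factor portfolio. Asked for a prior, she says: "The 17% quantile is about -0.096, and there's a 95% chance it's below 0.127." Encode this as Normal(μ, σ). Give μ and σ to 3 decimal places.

For Normal(μ,σ), the p-quantile is μ + z_p·σ. Here z_{0.17} = -0.9542, z_{0.95} = 1.645.
So -0.096 = μ − 0.9542σ and 0.127 = μ + 1.645σ.
Subtracting: σ = (0.127 − -0.096)/(1.645 − (-0.9542)) = 0.086.
Then μ = -0.096 − (-0.9542)·0.086 = -0.014.

μ = -0.014, σ = 0.086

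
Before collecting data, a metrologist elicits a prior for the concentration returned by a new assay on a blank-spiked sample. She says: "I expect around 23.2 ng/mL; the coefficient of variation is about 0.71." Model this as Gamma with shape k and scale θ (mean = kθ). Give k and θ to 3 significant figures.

For Gamma(k, scale θ): mean = kθ, variance = kθ², so CV = 1/√k.
CV = 0.71, hence k = 1/CV² = 1.98.
Then θ = mean/k = 23.2/1.98 = 11.7.

k ≈ 1.98, θ ≈ 11.7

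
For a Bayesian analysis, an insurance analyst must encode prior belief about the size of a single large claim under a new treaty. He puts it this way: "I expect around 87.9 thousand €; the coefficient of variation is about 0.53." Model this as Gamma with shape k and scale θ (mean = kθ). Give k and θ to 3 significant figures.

k ≈ 3.56, θ ≈ 24.7

For Gamma(k, scale θ): mean = kθ, variance = kθ², so CV = 1/√k.
CV = 0.53, hence k = 1/CV² = 3.56.
Then θ = mean/k = 87.9/3.56 = 24.7.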